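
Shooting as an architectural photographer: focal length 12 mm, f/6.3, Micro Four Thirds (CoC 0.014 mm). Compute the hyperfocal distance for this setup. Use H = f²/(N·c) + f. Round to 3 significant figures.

1.64 m

Hyperfocal distance H = f²/(N·c) + f = 12²/(6.3 × 0.014) + 12 = 144/0.0882 + 12 ≈ 1644.7 mm ≈ 1.64 m.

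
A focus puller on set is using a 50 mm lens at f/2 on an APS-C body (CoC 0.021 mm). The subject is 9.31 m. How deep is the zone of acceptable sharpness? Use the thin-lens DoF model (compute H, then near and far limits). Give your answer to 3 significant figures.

2.97 m

Hyperfocal distance H = f²/(N·c) + f = 50²/(2 × 0.021) + 50 = 2500/0.042 + 50 ≈ 59573.8 mm ≈ 59.57 m.
Near limit Dn = s·(H − f)/(H + s − 2f) = 9310 × (59573.8 − 50) / (59573.8 + 9310 − 2 × 50) = 9310 × 59523.8 / 68783.8 ≈ 8056.6 mm.
Far limit Df = s·(H − f)/(H − s) = 9310 × (59573.8 − 50) / (59573.8 − 9310) = 9310 × 59523.8 / 50263.8 ≈ 11025.2 mm.
Depth of field = Df − Dn = 11025.2 − 8056.6 ≈ 2968.6 mm ≈ 2.97 m.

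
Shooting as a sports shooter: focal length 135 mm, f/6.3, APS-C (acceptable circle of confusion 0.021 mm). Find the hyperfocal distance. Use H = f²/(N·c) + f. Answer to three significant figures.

Hyperfocal distance H = f²/(N·c) + f = 135²/(6.3 × 0.021) + 135 = 18225/0.1323 + 135 ≈ 137890.1 mm ≈ 138 m.

138 m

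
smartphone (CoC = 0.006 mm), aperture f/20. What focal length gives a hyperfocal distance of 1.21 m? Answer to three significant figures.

From H = f²/(N·c) + f, with f ≪ H: f ≈ √(H·N·c) = √(1210 × 20 × 0.006) = √145.20 ≈ 12.05 mm.
Exact: f² + N·c·f − N·c·H = 0 ⇒ f = (−N·c + √((N·c)² + 4·N·c·H))/2 = (−0.12 + √580.81)/2 ≈ 11.990 mm ≈ 12.0 mm.

12.0 mm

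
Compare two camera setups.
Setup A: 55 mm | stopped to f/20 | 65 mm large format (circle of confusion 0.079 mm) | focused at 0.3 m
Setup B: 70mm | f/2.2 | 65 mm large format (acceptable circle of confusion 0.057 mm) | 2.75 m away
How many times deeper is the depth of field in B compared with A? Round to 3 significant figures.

4.86

Setup A: H = 55²/(20×0.079) + 55 ≈ 1969.6 mm; DoF = Df − Dn = 344.024 − 265.965 ≈ 78.059 mm.
Setup B: H = 70²/(2.2×0.057) + 70 ≈ 39145.0 mm; DoF = Df − Dn = 2952.50 − 2573.49 ≈ 379.01 mm.
Ratio = 379.01 / 78.059 ≈ 4.86.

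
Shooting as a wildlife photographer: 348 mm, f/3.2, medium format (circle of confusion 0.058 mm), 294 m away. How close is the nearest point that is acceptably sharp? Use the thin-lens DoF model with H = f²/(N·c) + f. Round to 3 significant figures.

Hyperfocal distance H = f²/(N·c) + f = 348²/(3.2 × 0.058) + 348 = 121104/0.1856 + 348 ≈ 652848.0 mm ≈ 652.8 m.
Near limit Dn = s·(H − f)/(H + s − 2f) = 294000 × (652848.0 − 348) / (652848.0 + 294000 − 2 × 348) = 294000 × 652500.0 / 946152.0 ≈ 202753 mm ≈ 203 m.

203 m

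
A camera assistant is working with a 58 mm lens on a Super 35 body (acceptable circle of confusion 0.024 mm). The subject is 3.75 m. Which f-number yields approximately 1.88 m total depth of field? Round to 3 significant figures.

Write h = H − f = f²/(N·c). The thin-lens limits are Dn = s·h/(h + (s−f)) and Df = s·h/(h − (s−f)), so DoF = Df − Dn = 2·s·(s−f)·h / (h² − (s−f)²).
That is a quadratic in h: DoF·h² − 2·s·(s−f)·h − DoF·(s−f)² = 0 ⇒ h = (s−f)·(s + √(s² + DoF²)) / DoF = 3692 × (3750 + √(3750² + 1880²)) / 1880 = 3692 × (3750 + 4194.87) / 1880 ≈ 15602 mm.
Then N = f²/(c·h) = 58² / (0.024 × 15602) = 3364 / 374.46 ≈ 8.98.

f/8.98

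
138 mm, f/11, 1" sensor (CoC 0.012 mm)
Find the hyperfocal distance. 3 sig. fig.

Hyperfocal distance H = f²/(N·c) + f = 138²/(11 × 0.012) + 138 = 19044/0.132 + 138 ≈ 144410.7 mm ≈ 144 m.

144 m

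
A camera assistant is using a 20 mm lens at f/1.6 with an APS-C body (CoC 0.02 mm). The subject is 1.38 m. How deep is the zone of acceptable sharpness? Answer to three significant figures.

304 mm

Hyperfocal distance H = f²/(N·c) + f = 20²/(1.6 × 0.02) + 20 = 400/0.032 + 20 ≈ 12520.0 mm ≈ 12.52 m.
Near limit Dn = s·(H − f)/(H + s − 2f) = 1380 × (12520.0 − 20) / (12520.0 + 1380 − 2 × 20) = 1380 × 12500.0 / 13860.0 ≈ 1244.59 mm.
Far limit Df = s·(H − f)/(H − s) = 1380 × (12520.0 − 20) / (12520.0 − 1380) = 1380 × 12500.0 / 11140.0 ≈ 1548.47 mm.
Depth of field = Df − Dn = 1548.47 − 1244.59 ≈ 303.88 mm.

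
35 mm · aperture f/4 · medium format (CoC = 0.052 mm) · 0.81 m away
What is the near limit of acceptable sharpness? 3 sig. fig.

Hyperfocal distance H = f²/(N·c) + f = 35²/(4 × 0.052) + 35 = 1225/0.208 + 35 ≈ 5924.4 mm ≈ 5.924 m.
Near limit Dn = s·(H − f)/(H + s − 2f) = 810 × (5924.4 − 35) / (5924.4 + 810 − 2 × 35) = 810 × 5889.4 / 6664.4 ≈ 715.81 mm ≈ 0.716 m.

0.716 m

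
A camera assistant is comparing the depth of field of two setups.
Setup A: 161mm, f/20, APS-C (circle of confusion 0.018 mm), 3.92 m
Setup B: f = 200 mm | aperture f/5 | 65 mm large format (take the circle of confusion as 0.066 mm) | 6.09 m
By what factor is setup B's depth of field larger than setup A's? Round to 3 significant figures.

Setup A: H = 161²/(20×0.018) + 161 ≈ 72163.8 mm; DoF = Df − Dn = 4135.92 − 3725.51 ≈ 410.41 mm.
Setup B: H = 200²/(5×0.066) + 200 ≈ 121412.1 mm; DoF = Df − Dn = 6401.04 − 5807.79 ≈ 593.25 mm.
Ratio = 593.25 / 410.41 ≈ 1.45.

1.45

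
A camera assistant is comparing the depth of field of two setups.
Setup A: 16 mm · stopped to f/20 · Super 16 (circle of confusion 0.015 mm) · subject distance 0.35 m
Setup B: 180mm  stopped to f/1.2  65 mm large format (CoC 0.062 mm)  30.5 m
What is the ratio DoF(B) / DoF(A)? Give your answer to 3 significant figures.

Setup A: H = 16²/(20×0.015) + 16 ≈ 869.3 mm; DoF = Df − Dn = 575.10 − 251.54 ≈ 323.56 mm.
Setup B: H = 180²/(1.2×0.062) + 180 ≈ 435663.9 mm; DoF = Df − Dn = 32782.4 − 28514.7 ≈ 4267.7 mm.
Ratio = 4267.7 / 323.56 ≈ 13.2.

13.2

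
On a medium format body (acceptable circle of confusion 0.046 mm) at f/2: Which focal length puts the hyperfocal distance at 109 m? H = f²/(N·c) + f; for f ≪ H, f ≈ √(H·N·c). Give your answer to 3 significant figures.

From H = f²/(N·c) + f, with f ≪ H: f ≈ √(H·N·c) = √(109000 × 2 × 0.046) = √10028 ≈ 100.1 mm.
The +f correction barely moves this — solving exactly, f² + N·c·f − N·c·H = 0 ⇒ f = (−N·c + √((N·c)² + 4·N·c·H))/2 = (−0.092 + √40112)/2 ≈ 100.09 mm, so f ≈ 100 mm.

100 mm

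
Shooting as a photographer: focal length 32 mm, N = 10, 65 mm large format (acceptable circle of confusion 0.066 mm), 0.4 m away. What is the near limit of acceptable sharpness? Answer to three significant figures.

323 mm

Hyperfocal distance H = f²/(N·c) + f = 32²/(10 × 0.066) + 32 = 1024/0.66 + 32 ≈ 1583.5 mm ≈ 1.584 m.
Near limit Dn = s·(H − f)/(H + s − 2f) = 400 × (1583.5 − 32) / (1583.5 + 400 − 2 × 32) = 400 × 1551.5 / 1919.5 ≈ 323.31 mm.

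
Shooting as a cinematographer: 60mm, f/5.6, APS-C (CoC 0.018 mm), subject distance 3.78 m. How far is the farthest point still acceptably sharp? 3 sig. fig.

4.22 m

Hyperfocal distance H = f²/(N·c) + f = 60²/(5.6 × 0.018) + 60 = 3600/0.1008 + 60 ≈ 35774.3 mm ≈ 35.77 m.
Far limit Df = s·(H − f)/(H − s) = 3780 × (35774.3 − 60) / (35774.3 − 3780) = 3780 × 35714.3 / 31994.3 ≈ 4219.5 mm ≈ 4.22 m.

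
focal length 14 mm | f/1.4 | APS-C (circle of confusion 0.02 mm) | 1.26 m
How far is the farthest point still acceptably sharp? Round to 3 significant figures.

1.53 m

Hyperfocal distance H = f²/(N·c) + f = 14²/(1.4 × 0.02) + 14 = 196/0.028 + 14 ≈ 7014.0 mm ≈ 7.014 m.
Far limit Df = s·(H − f)/(H − s) = 1260 × (7014.0 − 14) / (7014.0 − 1260) = 1260 × 7000.0 / 5754.0 ≈ 1532.8 mm ≈ 1.53 m.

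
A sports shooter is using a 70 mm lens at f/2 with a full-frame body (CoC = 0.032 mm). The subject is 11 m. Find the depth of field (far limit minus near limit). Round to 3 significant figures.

3.21 m

Hyperfocal distance H = f²/(N·c) + f = 70²/(2 × 0.032) + 70 = 4900/0.064 + 70 ≈ 76632.5 mm ≈ 76.63 m.
Near limit Dn = s·(H − f)/(H + s − 2f) = 11000 × (76632.5 − 70) / (76632.5 + 11000 − 2 × 70) = 11000 × 76562.5 / 87492.5 ≈ 9625.8 mm.
Far limit Df = s·(H − f)/(H − s) = 11000 × (76632.5 − 70) / (76632.5 − 11000) = 11000 × 76562.5 / 65632.5 ≈ 12831.9 mm.
Depth of field = Df − Dn = 12831.9 − 9625.8 ≈ 3206.1 mm ≈ 3.21 m.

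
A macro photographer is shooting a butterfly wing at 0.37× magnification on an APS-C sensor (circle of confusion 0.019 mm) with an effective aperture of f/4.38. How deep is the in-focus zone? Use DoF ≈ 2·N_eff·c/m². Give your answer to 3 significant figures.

At magnification m, DoF ≈ 2·N_eff·c/m² = 2 × 4.38 × 0.019 / 0.37² = 0.1664 / 0.1369 ≈ 1.22 mm.

1.22 mm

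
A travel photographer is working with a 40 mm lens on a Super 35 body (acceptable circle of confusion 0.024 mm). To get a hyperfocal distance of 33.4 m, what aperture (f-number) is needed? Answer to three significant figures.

Rearrange H = f²/(N·c) + f for N: N = f² / ((H − f)·c).
N = 40² / ((33400 − 40) × 0.024) = 1600 / 800.6 ≈ 2.00.

f/2.00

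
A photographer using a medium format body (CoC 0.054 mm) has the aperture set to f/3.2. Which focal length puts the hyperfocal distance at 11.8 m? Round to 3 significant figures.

45.1 mm

From H = f²/(N·c) + f, with f ≪ H: f ≈ √(H·N·c) = √(11800 × 3.2 × 0.054) = √2039.0 ≈ 45.16 mm.
Exact: f² + N·c·f − N·c·H = 0 ⇒ f = (−N·c + √((N·c)² + 4·N·c·H))/2 = (−0.1728 + √8156.2)/2 ≈ 45.069 mm ≈ 45.1 mm.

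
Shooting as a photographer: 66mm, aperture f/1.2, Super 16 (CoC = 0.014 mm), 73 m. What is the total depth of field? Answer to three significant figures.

44.6 m

Hyperfocal distance H = f²/(N·c) + f = 66²/(1.2 × 0.014) + 66 = 4356/0.0168 + 66 ≈ 259351.7 mm ≈ 259.4 m.
Near limit Dn = s·(H − f)/(H + s − 2f) = 73000 × (259351.7 − 66) / (259351.7 + 73000 − 2 × 66) = 73000 × 259285.7 / 332219.7 ≈ 56974 mm.
Far limit Df = s·(H − f)/(H − s) = 73000 × (259351.7 − 66) / (259351.7 − 73000) = 73000 × 259285.7 / 186351.7 ≈ 101571 mm.
Depth of field = Df − Dn = 101571 − 56974 ≈ 44597 mm ≈ 44.6 m.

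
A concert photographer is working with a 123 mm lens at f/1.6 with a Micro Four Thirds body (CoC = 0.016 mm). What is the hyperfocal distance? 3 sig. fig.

591 m

Hyperfocal distance H = f²/(N·c) + f = 123²/(1.6 × 0.016) + 123 = 15129/0.0256 + 123 ≈ 591099.6 mm ≈ 591 m.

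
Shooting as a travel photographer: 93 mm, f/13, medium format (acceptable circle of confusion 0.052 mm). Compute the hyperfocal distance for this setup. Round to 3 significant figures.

12.9 m

Hyperfocal distance H = f²/(N·c) + f = 93²/(13 × 0.052) + 93 = 8649/0.676 + 93 ≈ 12887.4 mm ≈ 12.9 m.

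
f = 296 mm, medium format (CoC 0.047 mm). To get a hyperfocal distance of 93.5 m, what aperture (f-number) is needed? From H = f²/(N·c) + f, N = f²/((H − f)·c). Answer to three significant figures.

Rearrange H = f²/(N·c) + f for N: N = f² / ((H − f)·c).
N = 296² / ((93500 − 296) × 0.047) = 87616 / 4381 ≈ 20.

f/20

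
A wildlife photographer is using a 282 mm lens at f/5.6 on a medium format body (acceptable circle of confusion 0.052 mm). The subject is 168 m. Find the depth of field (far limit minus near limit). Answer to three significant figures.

Hyperfocal distance H = f²/(N·c) + f = 282²/(5.6 × 0.052) + 282 = 79524/0.2912 + 282 ≈ 273372.7 mm ≈ 273.4 m.
Near limit Dn = s·(H − f)/(H + s − 2f) = 168000 × (273372.7 − 282) / (273372.7 + 168000 − 2 × 282) = 168000 × 273090.7 / 440808.7 ≈ 104080 mm.
Far limit Df = s·(H − f)/(H − s) = 168000 × (273372.7 − 282) / (273372.7 − 168000) = 168000 × 273090.7 / 105372.7 ≈ 435400 mm.
Depth of field = Df − Dn = 435400 − 104080 ≈ 331320 mm ≈ 331 m.

331 m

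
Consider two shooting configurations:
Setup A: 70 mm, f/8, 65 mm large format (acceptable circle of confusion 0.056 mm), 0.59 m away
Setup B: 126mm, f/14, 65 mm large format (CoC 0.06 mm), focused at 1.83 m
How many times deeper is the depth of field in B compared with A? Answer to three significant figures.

Setup A: H = 70²/(8×0.056) + 70 ≈ 11007.5 mm; DoF = Df − Dn = 619.450 − 563.223 ≈ 56.227 mm.
Setup B: H = 126²/(14×0.06) + 126 ≈ 19026.0 mm; DoF = Df − Dn = 2011.34 − 1678.65 ≈ 332.69 mm.
Ratio = 332.69 / 56.227 ≈ 5.92.

5.92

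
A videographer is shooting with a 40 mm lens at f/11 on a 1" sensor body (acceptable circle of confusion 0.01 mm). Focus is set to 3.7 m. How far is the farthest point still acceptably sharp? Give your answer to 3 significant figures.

4.94 m

Hyperfocal distance H = f²/(N·c) + f = 40²/(11 × 0.01) + 40 = 1600/0.11 + 40 ≈ 14585.5 mm ≈ 14.59 m.
Far limit Df = s·(H − f)/(H − s) = 3700 × (14585.5 − 40) / (14585.5 − 3700) = 3700 × 14545.5 / 10885.5 ≈ 4944.0 mm ≈ 4.94 m.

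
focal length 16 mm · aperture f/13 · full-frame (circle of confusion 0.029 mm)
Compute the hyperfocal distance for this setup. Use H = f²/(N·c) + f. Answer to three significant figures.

Hyperfocal distance H = f²/(N·c) + f = 16²/(13 × 0.029) + 16 = 256/0.377 + 16 ≈ 695.0 mm ≈ 0.695 m.

0.695 m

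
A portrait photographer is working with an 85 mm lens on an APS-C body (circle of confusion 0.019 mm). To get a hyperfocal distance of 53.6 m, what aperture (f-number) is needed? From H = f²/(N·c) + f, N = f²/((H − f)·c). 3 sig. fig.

Rearrange H = f²/(N·c) + f for N: N = f² / ((H − f)·c).
N = 85² / ((53600 − 85) × 0.019) = 7225 / 1017 ≈ 7.11.

f/7.11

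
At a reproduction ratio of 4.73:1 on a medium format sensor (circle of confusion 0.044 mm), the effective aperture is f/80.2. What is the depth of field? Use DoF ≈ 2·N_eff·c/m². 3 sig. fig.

0.315 mm

At magnification m, DoF ≈ 2·N_eff·c/m² = 2 × 80.2 × 0.044 / 4.73² = 7.058 / 22.37 ≈ 0.315 mm.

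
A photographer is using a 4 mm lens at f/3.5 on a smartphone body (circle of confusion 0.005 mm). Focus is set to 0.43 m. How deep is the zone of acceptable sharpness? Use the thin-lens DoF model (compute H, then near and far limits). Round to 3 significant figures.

Hyperfocal distance H = f²/(N·c) + f = 4²/(3.5 × 0.005) + 4 = 16/0.0175 + 4 ≈ 918.3 mm ≈ 0.918 m.
Near limit Dn = s·(H − f)/(H + s − 2f) = 430 × (918.3 − 4) / (918.3 + 430 − 2 × 4) = 430 × 914.3 / 1340.3 ≈ 293.33 mm.
Far limit Df = s·(H − f)/(H − s) = 430 × (918.3 − 4) / (918.3 − 430) = 430 × 914.3 / 488.3 ≈ 805.15 mm.
Depth of field = Df − Dn = 805.15 − 293.33 ≈ 511.82 mm ≈ 0.512 m.

0.512 m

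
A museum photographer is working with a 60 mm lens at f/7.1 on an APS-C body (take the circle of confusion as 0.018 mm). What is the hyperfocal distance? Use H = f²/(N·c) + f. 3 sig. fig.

Hyperfocal distance H = f²/(N·c) + f = 60²/(7.1 × 0.018) + 60 = 3600/0.1278 + 60 ≈ 28229.0 mm ≈ 28.2 m.

28.2 m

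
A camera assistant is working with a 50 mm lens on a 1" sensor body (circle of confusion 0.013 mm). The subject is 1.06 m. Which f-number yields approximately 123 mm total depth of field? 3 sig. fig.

f/11

Write h = H − f = f²/(N·c). The thin-lens limits are Dn = s·h/(h + (s−f)) and Df = s·h/(h − (s−f)), so DoF = Df − Dn = 2·s·(s−f)·h / (h² − (s−f)²).
That is a quadratic in h: DoF·h² − 2·s·(s−f)·h − DoF·(s−f)² = 0 ⇒ h = (s−f)·(s + √(s² + DoF²)) / DoF = 1010 × (1060 + √(1060² + 123²)) / 123 = 1010 × (1060 + 1067.11) / 123 ≈ 17467 mm.
Then N = f²/(c·h) = 50² / (0.013 × 17467) = 2500 / 227.06 ≈ 11.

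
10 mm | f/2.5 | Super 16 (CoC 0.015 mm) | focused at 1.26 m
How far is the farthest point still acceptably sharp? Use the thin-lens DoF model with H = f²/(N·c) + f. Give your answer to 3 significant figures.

Hyperfocal distance H = f²/(N·c) + f = 10²/(2.5 × 0.015) + 10 = 100/0.0375 + 10 ≈ 2676.7 mm ≈ 2.677 m.
Far limit Df = s·(H − f)/(H − s) = 1260 × (2676.7 − 10) / (2676.7 − 1260) = 1260 × 2666.7 / 1416.7 ≈ 2371.8 mm ≈ 2.37 m.

2.37 m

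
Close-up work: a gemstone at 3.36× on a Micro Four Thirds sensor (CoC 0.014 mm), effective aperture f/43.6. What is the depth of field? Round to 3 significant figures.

At magnification m, DoF ≈ 2·N_eff·c/m² = 2 × 43.6 × 0.014 / 3.36² = 1.221 / 11.29 ≈ 0.108 mm.

0.108 mm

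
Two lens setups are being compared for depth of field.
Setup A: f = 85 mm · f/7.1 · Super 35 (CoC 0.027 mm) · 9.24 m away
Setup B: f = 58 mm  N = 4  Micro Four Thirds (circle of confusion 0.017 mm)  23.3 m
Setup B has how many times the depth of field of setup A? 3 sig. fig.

Setup A: H = 85²/(7.1×0.027) + 85 ≈ 37774.1 mm; DoF = Df − Dn = 12204.6 − 7434.2 ≈ 4770.4 mm.
Setup B: H = 58²/(4×0.017) + 58 ≈ 49528.6 mm; DoF = Df − Dn = 43947 − 15852 ≈ 28095 mm.
Ratio = 28095 / 4770.4 ≈ 5.89.

5.89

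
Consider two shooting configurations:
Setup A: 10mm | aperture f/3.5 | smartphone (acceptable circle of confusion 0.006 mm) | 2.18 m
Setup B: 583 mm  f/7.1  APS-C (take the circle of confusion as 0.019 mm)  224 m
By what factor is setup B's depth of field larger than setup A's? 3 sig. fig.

16.0

Setup A: H = 10²/(3.5×0.006) + 10 ≈ 4771.9 mm; DoF = Df − Dn = 4005.1 − 1497.6 ≈ 2507.5 mm.
Setup B: H = 583²/(7.1×0.019) + 583 ≈ 2520145.6 mm; DoF = Df − Dn = 245795 − 205755 ≈ 40040 mm.
Ratio = 40040 / 2507.5 ≈ 16.0.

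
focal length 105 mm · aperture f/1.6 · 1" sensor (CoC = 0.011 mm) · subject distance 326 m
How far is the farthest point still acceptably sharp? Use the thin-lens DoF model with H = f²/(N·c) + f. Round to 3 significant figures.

Hyperfocal distance H = f²/(N·c) + f = 105²/(1.6 × 0.011) + 105 = 11025/0.0176 + 105 ≈ 626525.5 mm ≈ 626.5 m.
Far limit Df = s·(H − f)/(H − s) = 326000 × (626525.5 − 105) / (626525.5 − 326000) = 326000 × 626420.5 / 300525.5 ≈ 679520 mm ≈ 680 m.

680 m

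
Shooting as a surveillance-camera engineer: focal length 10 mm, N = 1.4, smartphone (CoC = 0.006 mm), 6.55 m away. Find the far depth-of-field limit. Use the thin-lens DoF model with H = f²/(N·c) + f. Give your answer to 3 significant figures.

Hyperfocal distance H = f²/(N·c) + f = 10²/(1.4 × 0.006) + 10 = 100/0.0084 + 10 ≈ 11914.8 mm ≈ 11.91 m.
Far limit Df = s·(H − f)/(H − s) = 6550 × (11914.8 − 10) / (11914.8 − 6550) = 6550 × 11904.8 / 5364.8 ≈ 14535 mm ≈ 14.5 m.

14.5 m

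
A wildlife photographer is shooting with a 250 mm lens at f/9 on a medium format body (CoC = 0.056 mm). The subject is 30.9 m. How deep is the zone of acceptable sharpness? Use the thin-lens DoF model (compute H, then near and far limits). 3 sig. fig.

16.3 m

Hyperfocal distance H = f²/(N·c) + f = 250²/(9 × 0.056) + 250 = 62500/0.504 + 250 ≈ 124257.9 mm ≈ 124.3 m.
Near limit Dn = s·(H − f)/(H + s − 2f) = 30900 × (124257.9 − 250) / (124257.9 + 30900 − 2 × 250) = 30900 × 124007.9 / 154657.9 ≈ 24776 mm.
Far limit Df = s·(H − f)/(H − s) = 30900 × (124257.9 − 250) / (124257.9 − 30900) = 30900 × 124007.9 / 93357.9 ≈ 41045 mm.
Depth of field = Df − Dn = 41045 − 24776 ≈ 16269 mm ≈ 16.3 m.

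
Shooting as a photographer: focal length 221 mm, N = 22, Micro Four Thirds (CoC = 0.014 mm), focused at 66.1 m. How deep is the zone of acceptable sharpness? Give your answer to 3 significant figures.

66.4 m

Hyperfocal distance H = f²/(N·c) + f = 221²/(22 × 0.014) + 221 = 48841/0.308 + 221 ≈ 158795.7 mm ≈ 158.8 m.
Near limit Dn = s·(H − f)/(H + s − 2f) = 66100 × (158795.7 − 221) / (158795.7 + 66100 − 2 × 221) = 66100 × 158574.7 / 224453.7 ≈ 46699 mm.
Far limit Df = s·(H − f)/(H − s) = 66100 × (158795.7 − 221) / (158795.7 − 66100) = 66100 × 158574.7 / 92695.7 ≈ 113077 mm.
Depth of field = Df − Dn = 113077 − 46699 ≈ 66378 mm ≈ 66.4 m.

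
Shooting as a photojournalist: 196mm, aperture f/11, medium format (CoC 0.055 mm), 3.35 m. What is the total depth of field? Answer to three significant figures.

334 mm

Hyperfocal distance H = f²/(N·c) + f = 196²/(11 × 0.055) + 196 = 38416/0.605 + 196 ≈ 63693.5 mm ≈ 63.69 m.
Near limit Dn = s·(H − f)/(H + s − 2f) = 3350 × (63693.5 − 196) / (63693.5 + 3350 − 2 × 196) = 3350 × 63497.5 / 66651.5 ≈ 3191.48 mm.
Far limit Df = s·(H − f)/(H − s) = 3350 × (63693.5 − 196) / (63693.5 − 3350) = 3350 × 63497.5 / 60343.5 ≈ 3525.10 mm.
Depth of field = Df − Dn = 3525.10 − 3191.48 ≈ 333.62 mm.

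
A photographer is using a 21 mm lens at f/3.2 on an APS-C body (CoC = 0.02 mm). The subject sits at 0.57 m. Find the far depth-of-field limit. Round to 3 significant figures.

0.619 m

Hyperfocal distance H = f²/(N·c) + f = 21²/(3.2 × 0.02) + 21 = 441/0.064 + 21 ≈ 6911.6 mm ≈ 6.912 m.
Far limit Df = s·(H − f)/(H − s) = 570 × (6911.6 − 21) / (6911.6 − 570) = 570 × 6890.6 / 6341.6 ≈ 619.35 mm ≈ 0.619 m.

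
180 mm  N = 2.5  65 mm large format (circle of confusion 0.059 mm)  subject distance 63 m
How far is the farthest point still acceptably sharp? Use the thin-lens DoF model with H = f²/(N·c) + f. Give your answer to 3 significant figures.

Hyperfocal distance H = f²/(N·c) + f = 180²/(2.5 × 0.059) + 180 = 32400/0.1475 + 180 ≈ 219841.0 mm ≈ 219.8 m.
Far limit Df = s·(H − f)/(H − s) = 63000 × (219841.0 − 180) / (219841.0 − 63000) = 63000 × 219661.0 / 156841.0 ≈ 88234 mm ≈ 88.2 m.

88.2 m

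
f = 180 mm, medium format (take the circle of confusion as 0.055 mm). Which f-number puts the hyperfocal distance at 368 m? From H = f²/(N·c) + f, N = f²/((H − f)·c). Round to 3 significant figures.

Rearrange H = f²/(N·c) + f for N: N = f² / ((H − f)·c).
N = 180² / ((368000 − 180) × 0.055) = 32400 / 20230 ≈ 1.60.

f/1.60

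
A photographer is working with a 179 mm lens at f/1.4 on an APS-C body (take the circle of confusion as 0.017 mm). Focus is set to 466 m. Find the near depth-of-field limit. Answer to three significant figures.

346 m

Hyperfocal distance H = f²/(N·c) + f = 179²/(1.4 × 0.017) + 179 = 32041/0.0238 + 179 ≈ 1346439.5 mm ≈ 1346 m.
Near limit Dn = s·(H − f)/(H + s − 2f) = 466000 × (1346439.5 − 179) / (1346439.5 + 466000 − 2 × 179) = 466000 × 1346260.5 / 1812081.5 ≈ 346208 mm ≈ 346 m.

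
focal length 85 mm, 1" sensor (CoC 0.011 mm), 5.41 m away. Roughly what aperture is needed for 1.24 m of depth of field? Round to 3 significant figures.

f/14

Write h = H − f = f²/(N·c). The thin-lens limits are Dn = s·h/(h + (s−f)) and Df = s·h/(h − (s−f)), so DoF = Df − Dn = 2·s·(s−f)·h / (h² − (s−f)²).
That is a quadratic in h: DoF·h² − 2·s·(s−f)·h − DoF·(s−f)² = 0 ⇒ h = (s−f)·(s + √(s² + DoF²)) / DoF = 5325 × (5410 + √(5410² + 1240²)) / 1240 = 5325 × (5410 + 5550.29) / 1240 ≈ 47067 mm.
Then N = f²/(c·h) = 85² / (0.011 × 47067) = 7225 / 517.74 ≈ 14.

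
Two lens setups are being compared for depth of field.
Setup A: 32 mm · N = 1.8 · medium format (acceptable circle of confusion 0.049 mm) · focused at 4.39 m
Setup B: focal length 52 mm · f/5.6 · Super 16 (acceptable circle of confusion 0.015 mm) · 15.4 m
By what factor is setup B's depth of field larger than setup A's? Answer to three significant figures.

4.95

Setup A: H = 32²/(1.8×0.049) + 32 ≈ 11642.0 mm; DoF = Df − Dn = 7028.1 − 3191.9 ≈ 3836.2 mm.
Setup B: H = 52²/(5.6×0.015) + 52 ≈ 32242.5 mm; DoF = Df − Dn = 29434 − 10428 ≈ 19006 mm.
Ratio = 19006 / 3836.2 ≈ 4.95.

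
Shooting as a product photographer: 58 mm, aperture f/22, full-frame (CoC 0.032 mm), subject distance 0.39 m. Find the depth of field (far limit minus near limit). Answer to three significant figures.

54.5 mm

Hyperfocal distance H = f²/(N·c) + f = 58²/(22 × 0.032) + 58 = 3364/0.704 + 58 ≈ 4836.4 mm ≈ 4.836 m.
Near limit Dn = s·(H − f)/(H + s − 2f) = 390 × (4836.4 − 58) / (4836.4 + 390 − 2 × 58) = 390 × 4778.4 / 5110.4 ≈ 364.663 mm.
Far limit Df = s·(H − f)/(H − s) = 390 × (4836.4 − 58) / (4836.4 − 390) = 390 × 4778.4 / 4446.4 ≈ 419.120 mm.
Depth of field = Df − Dn = 419.120 − 364.663 ≈ 54.457 mm.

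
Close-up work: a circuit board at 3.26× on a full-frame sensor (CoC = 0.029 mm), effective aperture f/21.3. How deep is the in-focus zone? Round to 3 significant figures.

At magnification m, DoF ≈ 2·N_eff·c/m² = 2 × 21.3 × 0.029 / 3.26² = 1.235 / 10.63 ≈ 0.116 mm.

0.116 mm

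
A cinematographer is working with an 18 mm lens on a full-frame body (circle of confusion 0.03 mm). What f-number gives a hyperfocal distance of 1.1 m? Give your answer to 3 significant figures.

Rearrange H = f²/(N·c) + f for N: N = f² / ((H − f)·c).
N = 18² / ((1100 − 18) × 0.03) = 324 / 32.46 ≈ 9.98.

f/9.98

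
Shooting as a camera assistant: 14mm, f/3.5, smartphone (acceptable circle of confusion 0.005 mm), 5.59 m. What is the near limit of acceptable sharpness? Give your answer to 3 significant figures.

3.73 m

Hyperfocal distance H = f²/(N·c) + f = 14²/(3.5 × 0.005) + 14 = 196/0.0175 + 14 ≈ 11214.0 mm ≈ 11.21 m.
Near limit Dn = s·(H − f)/(H + s − 2f) = 5590 × (11214.0 − 14) / (11214.0 + 5590 − 2 × 14) = 5590 × 11200.0 / 16776.0 ≈ 3732.0 mm ≈ 3.73 m.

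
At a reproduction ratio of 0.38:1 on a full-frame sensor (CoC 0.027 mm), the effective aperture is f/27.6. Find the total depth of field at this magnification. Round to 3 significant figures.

10.3 mm

At magnification m, DoF ≈ 2·N_eff·c/m² = 2 × 27.6 × 0.027 / 0.38² = 1.49 / 0.1444 ≈ 10.3 mm.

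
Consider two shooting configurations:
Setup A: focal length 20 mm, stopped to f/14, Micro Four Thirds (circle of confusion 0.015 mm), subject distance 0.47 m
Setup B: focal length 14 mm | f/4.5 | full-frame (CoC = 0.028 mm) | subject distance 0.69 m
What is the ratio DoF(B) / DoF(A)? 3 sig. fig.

Setup A: H = 20²/(14×0.015) + 20 ≈ 1924.8 mm; DoF = Df − Dn = 615.38 − 380.18 ≈ 235.20 mm.
Setup B: H = 14²/(4.5×0.028) + 14 ≈ 1569.6 mm; DoF = Df − Dn = 1220.31 − 480.98 ≈ 739.33 mm.
Ratio = 739.33 / 235.20 ≈ 3.14.

3.14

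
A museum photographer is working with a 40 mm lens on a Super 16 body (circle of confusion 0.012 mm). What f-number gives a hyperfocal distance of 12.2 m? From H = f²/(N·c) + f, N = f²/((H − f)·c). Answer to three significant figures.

f/11

Rearrange H = f²/(N·c) + f for N: N = f² / ((H − f)·c).
N = 40² / ((12200 − 40) × 0.012) = 1600 / 145.9 ≈ 11.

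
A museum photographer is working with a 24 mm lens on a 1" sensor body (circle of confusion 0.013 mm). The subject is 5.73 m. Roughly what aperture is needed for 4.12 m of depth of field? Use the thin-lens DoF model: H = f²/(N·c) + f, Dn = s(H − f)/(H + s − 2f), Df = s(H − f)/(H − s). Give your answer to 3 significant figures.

Write h = H − f = f²/(N·c). The thin-lens limits are Dn = s·h/(h + (s−f)) and Df = s·h/(h − (s−f)), so DoF = Df − Dn = 2·s·(s−f)·h / (h² − (s−f)²).
That is a quadratic in h: DoF·h² − 2·s·(s−f)·h − DoF·(s−f)² = 0 ⇒ h = (s−f)·(s + √(s² + DoF²)) / DoF = 5706 × (5730 + √(5730² + 4120²)) / 4120 = 5706 × (5730 + 7057.43) / 4120 ≈ 17710 mm.
Then N = f²/(c·h) = 24² / (0.013 × 17710) = 576 / 230.23 ≈ 2.50.

f/2.50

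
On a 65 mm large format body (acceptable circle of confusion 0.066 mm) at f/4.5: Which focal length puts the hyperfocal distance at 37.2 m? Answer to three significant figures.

105 mm

From H = f²/(N·c) + f, with f ≪ H: f ≈ √(H·N·c) = √(37200 × 4.5 × 0.066) = √11048 ≈ 105.1 mm.
The +f correction barely moves this — solving exactly, f² + N·c·f − N·c·H = 0 ⇒ f = (−N·c + √((N·c)² + 4·N·c·H))/2 = (−0.297 + √44194)/2 ≈ 104.96 mm, so f ≈ 105 mm.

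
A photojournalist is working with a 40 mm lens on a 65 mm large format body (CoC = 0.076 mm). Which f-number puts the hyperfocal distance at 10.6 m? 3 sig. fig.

f/1.99

Rearrange H = f²/(N·c) + f for N: N = f² / ((H − f)·c).
N = 40² / ((10600 − 40) × 0.076) = 1600 / 802.6 ≈ 1.99.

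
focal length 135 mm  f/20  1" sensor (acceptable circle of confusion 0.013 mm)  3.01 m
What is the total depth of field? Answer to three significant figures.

247 mm

Hyperfocal distance H = f²/(N·c) + f = 135²/(20 × 0.013) + 135 = 18225/0.26 + 135 ≈ 70231.2 mm ≈ 70.23 m.
Near limit Dn = s·(H − f)/(H + s − 2f) = 3010 × (70231.2 − 135) / (70231.2 + 3010 − 2 × 135) = 3010 × 70096.2 / 72971.2 ≈ 2891.41 mm.
Far limit Df = s·(H − f)/(H − s) = 3010 × (70231.2 − 135) / (70231.2 − 3010) = 3010 × 70096.2 / 67221.2 ≈ 3138.74 mm.
Depth of field = Df − Dn = 3138.74 − 2891.41 ≈ 247.33 mm.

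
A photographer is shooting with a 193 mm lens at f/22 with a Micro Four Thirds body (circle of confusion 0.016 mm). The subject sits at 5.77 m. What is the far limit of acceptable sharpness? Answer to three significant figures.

Hyperfocal distance H = f²/(N·c) + f = 193²/(22 × 0.016) + 193 = 37249/0.352 + 193 ≈ 106014.0 mm ≈ 106.0 m.
Far limit Df = s·(H − f)/(H − s) = 5770 × (106014.0 − 193) / (106014.0 − 5770) = 5770 × 105821.0 / 100244.0 ≈ 6091.0 mm ≈ 6.09 m.

6.09 m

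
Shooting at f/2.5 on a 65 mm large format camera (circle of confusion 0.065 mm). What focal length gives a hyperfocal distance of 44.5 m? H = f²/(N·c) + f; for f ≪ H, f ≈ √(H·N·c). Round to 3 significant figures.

From H = f²/(N·c) + f, with f ≪ H: f ≈ √(H·N·c) = √(44500 × 2.5 × 0.065) = √7231.2 ≈ 85.04 mm.
The +f correction barely moves this — solving exactly, f² + N·c·f − N·c·H = 0 ⇒ f = (−N·c + √((N·c)² + 4·N·c·H))/2 = (−0.1625 + √28925)/2 ≈ 84.956 mm, so f ≈ 85.0 mm.

85.0 mm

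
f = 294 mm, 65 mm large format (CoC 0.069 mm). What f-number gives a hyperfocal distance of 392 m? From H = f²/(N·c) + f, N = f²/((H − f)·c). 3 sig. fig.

f/3.20

Rearrange H = f²/(N·c) + f for N: N = f² / ((H − f)·c).
N = 294² / ((392000 − 294) × 0.069) = 86436 / 27028 ≈ 3.20.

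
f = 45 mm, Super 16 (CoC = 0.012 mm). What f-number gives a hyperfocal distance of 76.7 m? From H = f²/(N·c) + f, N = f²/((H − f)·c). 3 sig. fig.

f/2.20

Rearrange H = f²/(N·c) + f for N: N = f² / ((H − f)·c).
N = 45² / ((76700 − 45) × 0.012) = 2025 / 919.9 ≈ 2.20.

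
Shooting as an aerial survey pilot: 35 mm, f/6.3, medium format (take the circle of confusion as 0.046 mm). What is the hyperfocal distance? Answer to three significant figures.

4.26 m

Hyperfocal distance H = f²/(N·c) + f = 35²/(6.3 × 0.046) + 35 = 1225/0.2898 + 35 ≈ 4262.1 mm ≈ 4.26 m.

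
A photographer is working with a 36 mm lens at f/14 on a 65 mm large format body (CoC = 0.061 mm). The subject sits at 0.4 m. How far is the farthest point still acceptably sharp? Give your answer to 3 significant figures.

0.526 m

Hyperfocal distance H = f²/(N·c) + f = 36²/(14 × 0.061) + 36 = 1296/0.854 + 36 ≈ 1553.6 mm ≈ 1.554 m.
Far limit Df = s·(H − f)/(H − s) = 400 × (1553.6 − 36) / (1553.6 − 400) = 400 × 1517.6 / 1153.6 ≈ 526.22 mm ≈ 0.526 m.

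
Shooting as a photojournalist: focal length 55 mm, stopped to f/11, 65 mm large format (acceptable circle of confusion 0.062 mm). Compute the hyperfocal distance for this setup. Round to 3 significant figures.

4.49 m

Hyperfocal distance H = f²/(N·c) + f = 55²/(11 × 0.062) + 55 = 3025/0.682 + 55 ≈ 4490.5 mm ≈ 4.49 m.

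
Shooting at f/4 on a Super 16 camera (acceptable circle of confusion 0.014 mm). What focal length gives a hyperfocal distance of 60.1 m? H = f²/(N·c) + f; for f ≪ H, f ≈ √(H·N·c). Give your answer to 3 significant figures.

58.0 mm

From H = f²/(N·c) + f, with f ≪ H: f ≈ √(H·N·c) = √(60100 × 4 × 0.014) = √3365.6 ≈ 58.01 mm.
The +f correction barely moves this — solving exactly, f² + N·c·f − N·c·H = 0 ⇒ f = (−N·c + √((N·c)² + 4·N·c·H))/2 = (−0.056 + √13462)/2 ≈ 57.986 mm, so f ≈ 58.0 mm.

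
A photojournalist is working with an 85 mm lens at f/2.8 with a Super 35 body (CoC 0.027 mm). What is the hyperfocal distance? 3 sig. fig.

95.7 m

Hyperfocal distance H = f²/(N·c) + f = 85²/(2.8 × 0.027) + 85 = 7225/0.0756 + 85 ≈ 95653.8 mm ≈ 95.7 m.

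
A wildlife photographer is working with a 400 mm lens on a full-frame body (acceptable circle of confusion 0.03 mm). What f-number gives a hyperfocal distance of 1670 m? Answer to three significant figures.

f/3.19

Rearrange H = f²/(N·c) + f for N: N = f² / ((H − f)·c).
N = 400² / ((1670000 − 400) × 0.03) = 160000 / 50088 ≈ 3.19.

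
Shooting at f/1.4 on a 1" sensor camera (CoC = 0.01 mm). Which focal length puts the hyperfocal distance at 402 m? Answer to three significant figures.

From H = f²/(N·c) + f, with f ≪ H: f ≈ √(H·N·c) = √(402000 × 1.4 × 0.01) = √5628.0 ≈ 75.02 mm.
The +f correction barely moves this — solving exactly, f² + N·c·f − N·c·H = 0 ⇒ f = (−N·c + √((N·c)² + 4·N·c·H))/2 = (−0.014 + √22512)/2 ≈ 75.013 mm, so f ≈ 75.0 mm.

75.0 mm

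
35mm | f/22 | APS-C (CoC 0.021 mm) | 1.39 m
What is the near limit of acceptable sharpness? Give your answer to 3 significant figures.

Hyperfocal distance H = f²/(N·c) + f = 35²/(22 × 0.021) + 35 = 1225/0.462 + 35 ≈ 2686.5 mm ≈ 2.687 m.
Near limit Dn = s·(H − f)/(H + s − 2f) = 1390 × (2686.5 − 35) / (2686.5 + 1390 − 2 × 35) = 1390 × 2651.5 / 4006.5 ≈ 919.90 mm ≈ 0.920 m.

0.920 m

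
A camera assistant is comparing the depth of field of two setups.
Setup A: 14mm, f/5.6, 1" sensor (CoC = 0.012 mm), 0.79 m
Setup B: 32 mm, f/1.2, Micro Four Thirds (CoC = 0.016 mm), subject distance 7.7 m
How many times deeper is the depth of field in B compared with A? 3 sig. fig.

Setup A: H = 14²/(5.6×0.012) + 14 ≈ 2930.7 mm; DoF = Df − Dn = 1076.38 − 623.98 ≈ 452.40 mm.
Setup B: H = 32²/(1.2×0.016) + 32 ≈ 53365.3 mm; DoF = Df − Dn = 8993.0 − 6732.1 ≈ 2260.9 mm.
Ratio = 2260.9 / 452.40 ≈ 5.00.

5.00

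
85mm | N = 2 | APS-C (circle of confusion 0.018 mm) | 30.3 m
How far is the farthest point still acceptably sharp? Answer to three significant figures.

35.7 m

Hyperfocal distance H = f²/(N·c) + f = 85²/(2 × 0.018) + 85 = 7225/0.036 + 85 ≈ 200779.4 mm ≈ 200.8 m.
Far limit Df = s·(H − f)/(H − s) = 30300 × (200779.4 − 85) / (200779.4 − 30300) = 30300 × 200694.4 / 170479.4 ≈ 35670 mm ≈ 35.7 m.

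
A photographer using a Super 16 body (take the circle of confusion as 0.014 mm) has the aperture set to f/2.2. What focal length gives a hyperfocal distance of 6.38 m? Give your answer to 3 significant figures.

14.0 mm

From H = f²/(N·c) + f, with f ≪ H: f ≈ √(H·N·c) = √(6380 × 2.2 × 0.014) = √196.50 ≈ 14.02 mm.
The +f correction barely moves this — solving exactly, f² + N·c·f − N·c·H = 0 ⇒ f = (−N·c + √((N·c)² + 4·N·c·H))/2 = (−0.0308 + √786.02)/2 ≈ 14.003 mm, so f ≈ 14.0 mm.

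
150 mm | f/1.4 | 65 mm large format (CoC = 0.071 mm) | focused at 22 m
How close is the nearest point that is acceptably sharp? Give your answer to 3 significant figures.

20.1 m

Hyperfocal distance H = f²/(N·c) + f = 150²/(1.4 × 0.071) + 150 = 22500/0.0994 + 150 ≈ 226508.1 mm ≈ 226.5 m.
Near limit Dn = s·(H − f)/(H + s − 2f) = 22000 × (226508.1 − 150) / (226508.1 + 22000 − 2 × 150) = 22000 × 226358.1 / 248208.1 ≈ 20063 mm ≈ 20.1 m.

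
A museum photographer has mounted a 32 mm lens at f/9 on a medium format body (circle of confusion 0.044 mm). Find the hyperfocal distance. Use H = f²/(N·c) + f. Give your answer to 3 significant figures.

Hyperfocal distance H = f²/(N·c) + f = 32²/(9 × 0.044) + 32 = 1024/0.396 + 32 ≈ 2617.9 mm ≈ 2.62 m.

2.62 m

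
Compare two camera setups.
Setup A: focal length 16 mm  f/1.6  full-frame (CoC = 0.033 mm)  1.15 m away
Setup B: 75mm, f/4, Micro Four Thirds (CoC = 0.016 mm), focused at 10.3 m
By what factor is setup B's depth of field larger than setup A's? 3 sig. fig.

4.27

Setup A: H = 16²/(1.6×0.033) + 16 ≈ 4864.5 mm; DoF = Df − Dn = 1501.09 − 932.01 ≈ 569.08 mm.
Setup B: H = 75²/(4×0.016) + 75 ≈ 87965.6 mm; DoF = Df − Dn = 11656.0 − 9226.6 ≈ 2429.4 mm.
Ratio = 2429.4 / 569.08 ≈ 4.27.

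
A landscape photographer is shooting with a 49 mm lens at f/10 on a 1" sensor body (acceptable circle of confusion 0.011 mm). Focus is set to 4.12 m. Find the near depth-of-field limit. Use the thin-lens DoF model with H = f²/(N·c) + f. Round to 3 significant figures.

3.47 m

Hyperfocal distance H = f²/(N·c) + f = 49²/(10 × 0.011) + 49 = 2401/0.11 + 49 ≈ 21876.3 mm ≈ 21.88 m.
Near limit Dn = s·(H − f)/(H + s − 2f) = 4120 × (21876.3 − 49) / (21876.3 + 4120 − 2 × 49) = 4120 × 21827.3 / 25898.3 ≈ 3472.4 mm ≈ 3.47 m.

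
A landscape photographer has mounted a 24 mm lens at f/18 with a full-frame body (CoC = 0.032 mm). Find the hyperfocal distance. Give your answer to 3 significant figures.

1.02 m

Hyperfocal distance H = f²/(N·c) + f = 24²/(18 × 0.032) + 24 = 576/0.576 + 24 ≈ 1024.0 mm ≈ 1.02 m.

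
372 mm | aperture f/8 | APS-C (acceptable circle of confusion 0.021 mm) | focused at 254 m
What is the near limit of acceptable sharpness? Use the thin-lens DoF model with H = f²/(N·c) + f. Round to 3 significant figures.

194 m

Hyperfocal distance H = f²/(N·c) + f = 372²/(8 × 0.021) + 372 = 138384/0.168 + 372 ≈ 824086.3 mm ≈ 824.1 m.
Near limit Dn = s·(H − f)/(H + s − 2f) = 254000 × (824086.3 − 372) / (824086.3 + 254000 − 2 × 372) = 254000 × 823714.3 / 1077342.3 ≈ 194203 mm ≈ 194 m.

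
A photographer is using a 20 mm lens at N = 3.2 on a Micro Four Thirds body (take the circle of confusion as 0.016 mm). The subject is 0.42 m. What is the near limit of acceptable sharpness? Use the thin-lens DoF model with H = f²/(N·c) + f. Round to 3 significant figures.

Hyperfocal distance H = f²/(N·c) + f = 20²/(3.2 × 0.016) + 20 = 400/0.0512 + 20 ≈ 7832.5 mm ≈ 7.832 m.
Near limit Dn = s·(H − f)/(H + s − 2f) = 420 × (7832.5 − 20) / (7832.5 + 420 − 2 × 20) = 420 × 7812.5 / 8212.5 ≈ 399.54 mm.

400 mm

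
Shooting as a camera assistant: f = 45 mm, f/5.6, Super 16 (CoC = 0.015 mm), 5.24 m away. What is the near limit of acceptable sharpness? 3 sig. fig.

4.31 m

Hyperfocal distance H = f²/(N·c) + f = 45²/(5.6 × 0.015) + 45 = 2025/0.084 + 45 ≈ 24152.1 mm ≈ 24.15 m.
Near limit Dn = s·(H − f)/(H + s − 2f) = 5240 × (24152.1 − 45) / (24152.1 + 5240 − 2 × 45) = 5240 × 24107.1 / 29302.1 ≈ 4311.0 mm ≈ 4.31 m.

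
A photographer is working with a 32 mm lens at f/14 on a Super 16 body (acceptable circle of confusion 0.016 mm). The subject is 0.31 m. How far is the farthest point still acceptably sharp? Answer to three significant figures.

330 mm

Hyperfocal distance H = f²/(N·c) + f = 32²/(14 × 0.016) + 32 = 1024/0.224 + 32 ≈ 4603.4 mm ≈ 4.603 m.
Far limit Df = s·(H − f)/(H − s) = 310 × (4603.4 − 32) / (4603.4 − 310) = 310 × 4571.4 / 4293.4 ≈ 330.07 mm.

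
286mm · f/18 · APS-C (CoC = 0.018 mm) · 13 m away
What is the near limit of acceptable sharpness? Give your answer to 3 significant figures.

12.4 m

Hyperfocal distance H = f²/(N·c) + f = 286²/(18 × 0.018) + 286 = 81796/0.324 + 286 ≈ 252742.8 mm ≈ 252.7 m.
Near limit Dn = s·(H − f)/(H + s − 2f) = 13000 × (252742.8 − 286) / (252742.8 + 13000 − 2 × 286) = 13000 × 252456.8 / 265170.8 ≈ 12377 mm ≈ 12.4 m.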